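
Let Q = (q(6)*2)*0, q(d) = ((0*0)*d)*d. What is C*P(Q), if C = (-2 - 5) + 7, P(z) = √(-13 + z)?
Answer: 0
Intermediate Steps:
q(d) = 0 (q(d) = (0*d)*d = 0*d = 0)
Q = 0 (Q = (0*2)*0 = 0*0 = 0)
C = 0 (C = -7 + 7 = 0)
C*P(Q) = 0*√(-13 + 0) = 0*√(-13) = 0*(I*√13) = 0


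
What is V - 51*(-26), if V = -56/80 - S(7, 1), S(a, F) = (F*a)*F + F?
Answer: 13173/10 ≈ 1317.3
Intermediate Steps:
S(a, F) = F + a*F² (S(a, F) = a*F² + F = F + a*F²)
V = -87/10 (V = -56/80 - (1 + 1*7) = -56*1/80 - (1 + 7) = -7/10 - 8 = -87/10 ≈ -8.7000)
V - 51*(-26) = -87/10 - 51*(-26) = -87/10 + 1326 = 13173/10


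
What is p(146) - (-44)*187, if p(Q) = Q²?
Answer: 29544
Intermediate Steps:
p(146) - (-44)*187 = 146² - (-44)*187 = 21316 - 1*(-8228) = 21316 + 8228 = 29544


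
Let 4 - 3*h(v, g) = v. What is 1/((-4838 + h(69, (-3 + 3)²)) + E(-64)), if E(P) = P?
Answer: -3/14771 ≈ -0.00020310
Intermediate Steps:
h(v, g) = 4/3 - v/3
1/((-4838 + h(69, (-3 + 3)²)) + E(-64)) = 1/((-4838 + (4/3 - ⅓*69)) - 64) = 1/((-4838 + (4/3 - 23)) - 64) = 1/((-4838 - 65/3) - 64) = 1/(-14579/3 - 64) = 1/(-14771/3) = -3/14771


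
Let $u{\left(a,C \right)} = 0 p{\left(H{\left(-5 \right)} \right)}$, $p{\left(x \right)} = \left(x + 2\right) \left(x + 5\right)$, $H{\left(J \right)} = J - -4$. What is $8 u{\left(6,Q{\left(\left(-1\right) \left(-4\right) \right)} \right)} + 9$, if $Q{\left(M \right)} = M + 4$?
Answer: $9$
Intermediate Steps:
$Q{\left(M \right)} = 4 + M$
$H{\left(J \right)} = 4 + J$ ($H{\left(J \right)} = J + 4 = 4 + J$)
$p{\left(x \right)} = \left(2 + x\right) \left(5 + x\right)$
$u{\left(a,C \right)} = 0$ ($u{\left(a,C \right)} = 0 \left(10 + \left(4 - 5\right)^{2} + 7 \left(4 - 5\right)\right) = 0 \left(10 + \left(-1\right)^{2} + 7 \left(-1\right)\right) = 0 \left(10 + 1 - 7\right) = 0 \cdot 4 = 0$)
$8 u{\left(6,Q{\left(\left(-1\right) \left(-4\right) \right)} \right)} + 9 = 8 \cdot 0 + 9 = 0 + 9 = 9$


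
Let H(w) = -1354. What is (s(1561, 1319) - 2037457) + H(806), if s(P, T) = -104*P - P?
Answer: -2202716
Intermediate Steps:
s(P, T) = -105*P
(s(1561, 1319) - 2037457) + H(806) = (-105*1561 - 2037457) - 1354 = (-163905 - 2037457) - 1354 = -2201362 - 1354 = -2202716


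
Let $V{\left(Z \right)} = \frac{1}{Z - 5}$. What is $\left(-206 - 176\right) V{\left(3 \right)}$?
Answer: $191$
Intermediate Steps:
$V{\left(Z \right)} = \frac{1}{-5 + Z}$
$\left(-206 - 176\right) V{\left(3 \right)} = \frac{-206 - 176}{-5 + 3} = \frac{-206 - 176}{-2} = \left(-382\right) \left(- \frac{1}{2}\right) = 191$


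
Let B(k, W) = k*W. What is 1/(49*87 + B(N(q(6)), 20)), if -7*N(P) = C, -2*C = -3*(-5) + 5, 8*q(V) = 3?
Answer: 7/30041 ≈ 0.00023301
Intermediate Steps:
q(V) = 3/8 (q(V) = (⅛)*3 = 3/8)
C = -10 (C = -(-3*(-5) + 5)/2 = -(15 + 5)/2 = -½*20 = -10)
N(P) = 10/7 (N(P) = -⅐*(-10) = 10/7)
B(k, W) = W*k
1/(49*87 + B(N(q(6)), 20)) = 1/(49*87 + 20*(10/7)) = 1/(4263 + 200/7) = 1/(30041/7) = 7/30041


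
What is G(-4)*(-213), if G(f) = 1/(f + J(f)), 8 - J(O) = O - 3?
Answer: -213/11 ≈ -19.364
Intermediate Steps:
J(O) = 11 - O (J(O) = 8 - (O - 3) = 8 - (-3 + O) = 8 + (3 - O) = 11 - O)
G(f) = 1/11 (G(f) = 1/(f + (11 - f)) = 1/11)
G(-4)*(-213) = (1/11)*(-213) = -213/11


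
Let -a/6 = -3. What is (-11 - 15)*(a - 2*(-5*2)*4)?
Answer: -2548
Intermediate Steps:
a = 18 (a = -6*(-3) = 18)
(-11 - 15)*(a - 2*(-5*2)*4) = (-11 - 15)*(18 - 2*(-5*2)*4) = -26*(18 - (-20)*4) = -26*(18 - 2*(-40)) = -26*(18 + 80) = -26*98 = -2548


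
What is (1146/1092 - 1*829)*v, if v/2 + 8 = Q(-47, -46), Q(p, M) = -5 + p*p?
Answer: -330908652/91 ≈ -3.6364e+6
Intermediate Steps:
Q(p, M) = -5 + p²
v = 4392 (v = -16 + 2*(-5 + (-47)²) = -16 + 2*(-5 + 2209) = -16 + 2*2204 = -16 + 4408 = 4392)
(1146/1092 - 1*829)*v = (1146/1092 - 1*829)*4392 = (1146*(1/1092) - 829)*4392 = (191/182 - 829)*4392 = -150687/182*4392 = -330908652/91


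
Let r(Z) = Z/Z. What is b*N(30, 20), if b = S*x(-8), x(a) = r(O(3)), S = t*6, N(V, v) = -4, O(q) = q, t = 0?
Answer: 0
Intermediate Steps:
r(Z) = 1
S = 0 (S = 0*6 = 0)
x(a) = 1
b = 0 (b = 0*1 = 0)
b*N(30, 20) = 0*(-4) = 0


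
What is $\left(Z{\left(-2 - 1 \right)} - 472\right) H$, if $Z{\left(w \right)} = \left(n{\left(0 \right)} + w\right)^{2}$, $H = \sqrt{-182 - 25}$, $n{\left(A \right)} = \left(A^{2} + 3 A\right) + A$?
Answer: $- 1389 i \sqrt{23} \approx - 6661.4 i$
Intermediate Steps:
$n{\left(A \right)} = A^{2} + 4 A$
$H = 3 i \sqrt{23}$ ($H = \sqrt{-207} = 3 i \sqrt{23} \approx 14.387 i$)
$Z{\left(w \right)} = w^{2}$ ($Z{\left(w \right)} = \left(0 \left(4 + 0\right) + w\right)^{2} = \left(0 \cdot 4 + w\right)^{2} = \left(0 + w\right)^{2} = w^{2}$)
$\left(Z{\left(-2 - 1 \right)} - 472\right) H = \left(\left(-2 - 1\right)^{2} - 472\right) 3 i \sqrt{23} = \left(\left(-3\right)^{2} - 472\right) 3 i \sqrt{23} = \left(9 - 472\right) 3 i \sqrt{23} = - 463 \cdot 3 i \sqrt{23} = - 1389 i \sqrt{23}$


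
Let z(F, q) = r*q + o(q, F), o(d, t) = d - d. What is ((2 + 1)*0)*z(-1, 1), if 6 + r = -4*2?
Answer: 0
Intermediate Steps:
r = -14 (r = -6 - 4*2 = -6 - 8 = -14)
o(d, t) = 0
z(F, q) = -14*q (z(F, q) = -14*q + 0 = -14*q)
((2 + 1)*0)*z(-1, 1) = ((2 + 1)*0)*(-14*1) = (3*0)*(-14) = 0*(-14) = 0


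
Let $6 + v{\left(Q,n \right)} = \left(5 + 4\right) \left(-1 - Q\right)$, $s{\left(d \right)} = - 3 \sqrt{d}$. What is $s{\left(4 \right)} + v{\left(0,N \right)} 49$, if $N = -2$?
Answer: $-741$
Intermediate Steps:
$v{\left(Q,n \right)} = -15 - 9 Q$ ($v{\left(Q,n \right)} = -6 + \left(5 + 4\right) \left(-1 - Q\right) = -6 + 9 \left(-1 - Q\right) = -6 - \left(9 + 9 Q\right) = -15 - 9 Q$)
$s{\left(4 \right)} + v{\left(0,N \right)} 49 = - 3 \sqrt{4} + \left(-15 - 0\right) 49 = \left(-3\right) 2 + \left(-15 + 0\right) 49 = -6 - 735 = -741$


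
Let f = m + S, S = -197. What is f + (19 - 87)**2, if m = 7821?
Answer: 12248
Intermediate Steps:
f = 7624 (f = 7821 - 197 = 7624)
f + (19 - 87)**2 = 7624 + (19 - 87)**2 = 7624 + (-68)**2 = 7624 + 4624 = 12248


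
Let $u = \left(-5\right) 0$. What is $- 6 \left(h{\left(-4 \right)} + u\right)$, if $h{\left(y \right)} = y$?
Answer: $24$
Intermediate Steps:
$u = 0$
$- 6 \left(h{\left(-4 \right)} + u\right) = - 6 \left(-4 + 0\right) = \left(-6\right) \left(-4\right) = 24$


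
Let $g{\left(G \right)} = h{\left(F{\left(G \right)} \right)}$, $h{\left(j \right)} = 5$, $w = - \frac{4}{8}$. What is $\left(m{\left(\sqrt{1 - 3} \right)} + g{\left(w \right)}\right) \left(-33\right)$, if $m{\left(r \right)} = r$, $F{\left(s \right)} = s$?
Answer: $-165 - 33 i \sqrt{2} \approx -165.0 - 46.669 i$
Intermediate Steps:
$w = - \frac{1}{2}$ ($w = \left(-4\right) \frac{1}{8} = - \frac{1}{2} \approx -0.5$)
$g{\left(G \right)} = 5$
$\left(m{\left(\sqrt{1 - 3} \right)} + g{\left(w \right)}\right) \left(-33\right) = \left(\sqrt{1 - 3} + 5\right) \left(-33\right) = \left(\sqrt{-2} + 5\right) \left(-33\right) = \left(i \sqrt{2} + 5\right) \left(-33\right) = \left(5 + i \sqrt{2}\right) \left(-33\right) = -165 - 33 i \sqrt{2}$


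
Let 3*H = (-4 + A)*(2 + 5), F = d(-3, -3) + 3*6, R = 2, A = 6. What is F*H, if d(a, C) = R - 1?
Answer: 266/3 ≈ 88.667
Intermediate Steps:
d(a, C) = 1 (d(a, C) = 2 - 1 = 1)
F = 19 (F = 1 + 3*6 = 1 + 18 = 19)
H = 14/3 (H = ((-4 + 6)*(2 + 5))/3 = (2*7)/3 = (⅓)*14 = 14/3 ≈ 4.6667)
F*H = 19*(14/3) = 266/3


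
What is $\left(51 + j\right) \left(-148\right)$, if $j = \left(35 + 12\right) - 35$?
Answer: $-9324$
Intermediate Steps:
$j = 12$ ($j = 47 - 35 = 12$)
$\left(51 + j\right) \left(-148\right) = \left(51 + 12\right) \left(-148\right) = 63 \left(-148\right) = -9324$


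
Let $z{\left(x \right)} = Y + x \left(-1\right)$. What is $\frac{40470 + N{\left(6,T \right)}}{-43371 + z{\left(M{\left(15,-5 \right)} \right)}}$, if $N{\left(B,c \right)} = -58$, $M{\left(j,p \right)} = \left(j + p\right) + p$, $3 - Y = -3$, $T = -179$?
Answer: $- \frac{20206}{21685} \approx -0.9318$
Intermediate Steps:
$Y = 6$ ($Y = 3 - -3 = 3 + 3 = 6$)
$M{\left(j,p \right)} = j + 2 p$
$z{\left(x \right)} = 6 - x$ ($z{\left(x \right)} = 6 + x \left(-1\right) = 6 - x$)
$\frac{40470 + N{\left(6,T \right)}}{-43371 + z{\left(M{\left(15,-5 \right)} \right)}} = \frac{40470 - 58}{-43371 + \left(6 - \left(15 + 2 \left(-5\right)\right)\right)} = \frac{40412}{-43371 + \left(6 - \left(15 - 10\right)\right)} = \frac{40412}{-43371 + \left(6 - 5\right)} = \frac{40412}{-43371 + 1} = \frac{40412}{-43370} = 40412 \left(- \frac{1}{43370}\right) = - \frac{20206}{21685}$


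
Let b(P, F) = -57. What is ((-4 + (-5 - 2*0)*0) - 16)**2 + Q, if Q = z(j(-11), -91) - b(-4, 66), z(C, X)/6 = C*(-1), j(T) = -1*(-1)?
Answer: 451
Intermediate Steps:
j(T) = 1
z(C, X) = -6*C (z(C, X) = 6*(C*(-1)) = 6*(-C) = -6*C)
Q = 51 (Q = -6*1 - 1*(-57) = -6 + 57 = 51)
((-4 + (-5 - 2*0)*0) - 16)**2 + Q = ((-4 + (-5 - 2*0)*0) - 16)**2 + 51 = ((-4 + (-5 + 0)*0) - 16)**2 + 51 = ((-4 - 5*0) - 16)**2 + 51 = ((-4 + 0) - 16)**2 + 51 = (-4 - 16)**2 + 51 = (-20)**2 + 51 = 400 + 51 = 451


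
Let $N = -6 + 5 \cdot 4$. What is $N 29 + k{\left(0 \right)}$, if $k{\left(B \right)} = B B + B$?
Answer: $406$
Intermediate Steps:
$k{\left(B \right)} = B + B^{2}$ ($k{\left(B \right)} = B^{2} + B = B + B^{2}$)
$N = 14$ ($N = -6 + 20 = 14$)
$N 29 + k{\left(0 \right)} = 14 \cdot 29 + 0 \left(1 + 0\right) = 406 + 0 \cdot 1 = 406 + 0 = 406$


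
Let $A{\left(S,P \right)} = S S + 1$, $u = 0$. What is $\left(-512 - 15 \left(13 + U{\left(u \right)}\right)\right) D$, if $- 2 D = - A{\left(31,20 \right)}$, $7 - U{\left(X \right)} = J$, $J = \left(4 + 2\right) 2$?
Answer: $-303992$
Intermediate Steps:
$J = 12$ ($J = 6 \cdot 2 = 12$)
$A{\left(S,P \right)} = 1 + S^{2}$ ($A{\left(S,P \right)} = S^{2} + 1 = 1 + S^{2}$)
$U{\left(X \right)} = -5$ ($U{\left(X \right)} = 7 - 12 = -5$)
$D = 481$ ($D = - \frac{\left(-1\right) \left(1 + 31^{2}\right)}{2} = - \frac{\left(-1\right) \left(1 + 961\right)}{2} = - \frac{\left(-1\right) 962}{2} = \left(- \frac{1}{2}\right) \left(-962\right) = 481$)
$\left(-512 - 15 \left(13 + U{\left(u \right)}\right)\right) D = \left(-512 - 15 \left(13 - 5\right)\right) 481 = \left(-512 - 120\right) 481 = \left(-632\right) 481 = -303992$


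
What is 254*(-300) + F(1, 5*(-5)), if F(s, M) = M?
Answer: -76225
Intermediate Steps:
254*(-300) + F(1, 5*(-5)) = 254*(-300) + 5*(-5) = -76200 - 25 = -76225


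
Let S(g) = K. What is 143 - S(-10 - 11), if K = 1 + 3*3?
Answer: 133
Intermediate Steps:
K = 10 (K = 1 + 9 = 10)
S(g) = 10
143 - S(-10 - 11) = 143 - 1*10 = 143 - 10 = 133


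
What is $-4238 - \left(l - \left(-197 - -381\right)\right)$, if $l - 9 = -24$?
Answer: $-4039$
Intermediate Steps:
$l = -15$ ($l = 9 - 24 = -15$)
$-4238 - \left(l - \left(-197 - -381\right)\right) = -4238 - \left(-15 - \left(-197 - -381\right)\right) = -4238 - \left(-15 - \left(-197 + 381\right)\right) = -4238 - \left(-15 - 184\right) = -4238 - -199 = -4238 + 199 = -4039$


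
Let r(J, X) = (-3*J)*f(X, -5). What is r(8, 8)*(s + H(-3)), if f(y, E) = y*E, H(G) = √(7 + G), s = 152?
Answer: 147840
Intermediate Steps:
f(y, E) = E*y
r(J, X) = 15*J*X (r(J, X) = (-3*J)*(-5*X) = 15*J*X)
r(8, 8)*(s + H(-3)) = (15*8*8)*(152 + √(7 - 3)) = 960*(152 + √4) = 960*(152 + 2) = 960*154 = 147840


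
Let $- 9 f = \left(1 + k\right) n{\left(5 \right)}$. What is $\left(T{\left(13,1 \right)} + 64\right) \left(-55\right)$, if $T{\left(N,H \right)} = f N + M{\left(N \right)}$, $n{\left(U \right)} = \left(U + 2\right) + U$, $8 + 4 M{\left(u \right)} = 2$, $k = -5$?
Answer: $- \frac{43505}{6} \approx -7250.8$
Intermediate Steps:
$M{\left(u \right)} = - \frac{3}{2}$ ($M{\left(u \right)} = -2 + \frac{1}{4} \cdot 2 = -2 + \frac{1}{2} = - \frac{3}{2}$)
$n{\left(U \right)} = 2 + 2 U$ ($n{\left(U \right)} = \left(2 + U\right) + U = 2 + 2 U$)
$f = \frac{16}{3}$ ($f = - \frac{\left(1 - 5\right) \left(2 + 2 \cdot 5\right)}{9} = - \frac{\left(-4\right) \left(2 + 10\right)}{9} = - \frac{\left(-4\right) 12}{9} = \left(- \frac{1}{9}\right) \left(-48\right) = \frac{16}{3} \approx 5.3333$)
$T{\left(N,H \right)} = - \frac{3}{2} + \frac{16 N}{3}$ ($T{\left(N,H \right)} = \frac{16 N}{3} - \frac{3}{2} = - \frac{3}{2} + \frac{16 N}{3}$)
$\left(T{\left(13,1 \right)} + 64\right) \left(-55\right) = \left(\left(- \frac{3}{2} + \frac{16}{3} \cdot 13\right) + 64\right) \left(-55\right) = \left(\left(- \frac{3}{2} + \frac{208}{3}\right) + 64\right) \left(-55\right) = \left(\frac{407}{6} + 64\right) \left(-55\right) = \frac{791}{6} \left(-55\right) = - \frac{43505}{6}$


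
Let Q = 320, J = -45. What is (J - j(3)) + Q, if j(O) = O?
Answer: 272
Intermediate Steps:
(J - j(3)) + Q = (-45 - 1*3) + 320 = (-45 - 3) + 320 = -48 + 320 = 272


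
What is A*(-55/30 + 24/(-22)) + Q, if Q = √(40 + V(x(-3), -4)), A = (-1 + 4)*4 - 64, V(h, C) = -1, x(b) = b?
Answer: 5018/33 + √39 ≈ 158.31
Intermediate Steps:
A = -52 (A = 3*4 - 64 = 12 - 64 = -52)
Q = √39 (Q = √(40 - 1) = √39 ≈ 6.2450)
A*(-55/30 + 24/(-22)) + Q = -52*(-55/30 + 24/(-22)) + √39 = -52*(-55*1/30 + 24*(-1/22)) + √39 = -52*(-11/6 - 12/11) + √39 = -52*(-193/66) + √39 = 5018/33 + √39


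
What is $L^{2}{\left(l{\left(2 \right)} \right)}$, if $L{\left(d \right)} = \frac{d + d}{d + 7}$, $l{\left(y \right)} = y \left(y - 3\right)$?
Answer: $\frac{16}{25} \approx 0.64$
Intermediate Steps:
$l{\left(y \right)} = y \left(-3 + y\right)$
$L{\left(d \right)} = \frac{2 d}{7 + d}$
$L^{2}{\left(l{\left(2 \right)} \right)} = \left(\frac{2 \cdot 2 \left(-3 + 2\right)}{7 + 2 \left(-3 + 2\right)}\right)^{2} = \left(\frac{2 \cdot 2 \left(-1\right)}{7 + 2 \left(-1\right)}\right)^{2} = \left(2 \left(-2\right) \frac{1}{7 - 2}\right)^{2} = \left(2 \left(-2\right) \frac{1}{5}\right)^{2} = \left(- \frac{4}{5}\right)^{2} = \frac{16}{25}$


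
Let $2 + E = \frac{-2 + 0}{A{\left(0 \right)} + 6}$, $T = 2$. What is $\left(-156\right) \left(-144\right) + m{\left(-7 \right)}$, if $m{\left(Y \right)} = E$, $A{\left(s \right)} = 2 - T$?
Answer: $\frac{67385}{3} \approx 22462.0$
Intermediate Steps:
$A{\left(s \right)} = 0$ ($A{\left(s \right)} = 2 - 2 = 0$)
$E = - \frac{7}{3}$ ($E = -2 + \frac{-2 + 0}{0 + 6} = -2 - \frac{2}{6} = -2 - \frac{1}{3} = - \frac{7}{3} \approx -2.3333$)
$m{\left(Y \right)} = - \frac{7}{3}$
$\left(-156\right) \left(-144\right) + m{\left(-7 \right)} = \left(-156\right) \left(-144\right) - \frac{7}{3} = 22464 - \frac{7}{3} = \frac{67385}{3}$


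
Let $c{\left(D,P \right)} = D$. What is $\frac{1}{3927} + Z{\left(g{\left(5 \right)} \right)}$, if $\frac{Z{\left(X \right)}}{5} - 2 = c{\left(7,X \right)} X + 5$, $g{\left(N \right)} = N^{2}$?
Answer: $\frac{3573571}{3927} \approx 910.0$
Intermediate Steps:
$Z{\left(X \right)} = 35 + 35 X$ ($Z{\left(X \right)} = 10 + 5 \left(7 X + 5\right) = 10 + 5 \left(5 + 7 X\right) = 10 + \left(25 + 35 X\right) = 35 + 35 X$)
$\frac{1}{3927} + Z{\left(g{\left(5 \right)} \right)} = \frac{1}{3927} + \left(35 + 35 \cdot 5^{2}\right) = \frac{1}{3927} + \left(35 + 35 \cdot 25\right) = \frac{1}{3927} + \left(35 + 875\right) = \frac{1}{3927} + 910 = \frac{3573571}{3927}$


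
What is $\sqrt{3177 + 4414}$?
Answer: $\sqrt{7591} \approx 87.126$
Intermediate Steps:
$\sqrt{3177 + 4414} = \sqrt{7591}$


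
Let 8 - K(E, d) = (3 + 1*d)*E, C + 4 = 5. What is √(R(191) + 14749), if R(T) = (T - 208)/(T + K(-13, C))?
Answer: √929197482/251 ≈ 121.45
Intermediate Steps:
C = 1 (C = -4 + 5 = 1)
K(E, d) = 8 - E*(3 + d) (K(E, d) = 8 - (3 + 1*d)*E = 8 - (3 + d)*E = 8 - E*(3 + d))
R(T) = (-208 + T)/(60 + T) (R(T) = (T - 208)/(T + (8 - 3*(-13) - 1*(-13)*1)) = (-208 + T)/(T + (8 + 39 + 13)) = (-208 + T)/(T + 60) = (-208 + T)/(60 + T))
√(R(191) + 14749) = √((-208 + 191)/(60 + 191) + 14749) = √(-17/251 + 14749) = √(3701982/251) = √929197482/251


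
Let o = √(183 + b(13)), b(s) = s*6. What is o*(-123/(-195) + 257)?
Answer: 50238*√29/65 ≈ 4162.2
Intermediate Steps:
b(s) = 6*s
o = 3*√29 (o = √(183 + 6*13) = √(183 + 78) = √261 = 3*√29 ≈ 16.155)
o*(-123/(-195) + 257) = (3*√29)*(-123/(-195) + 257) = (3*√29)*(-123*(-1/195) + 257) = (3*√29)*(41/65 + 257) = (3*√29)*(16746/65) = 50238*√29/65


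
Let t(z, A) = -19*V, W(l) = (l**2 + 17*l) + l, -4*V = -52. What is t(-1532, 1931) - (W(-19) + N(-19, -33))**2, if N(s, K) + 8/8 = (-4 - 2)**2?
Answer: -3163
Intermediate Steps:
V = 13 (V = -1/4*(-52) = 13)
N(s, K) = 35 (N(s, K) = -1 + (-4 - 2)**2 = -1 + (-6)**2 = -1 + 36 = 35)
W(l) = l**2 + 18*l
t(z, A) = -247 (t(z, A) = -19*13 = -247)
t(-1532, 1931) - (W(-19) + N(-19, -33))**2 = -247 - (-19*(18 - 19) + 35)**2 = -247 - (-19*(-1) + 35)**2 = -247 - (19 + 35)**2 = -247 - 1*54**2 = -247 - 1*2916 = -247 - 2916 = -3163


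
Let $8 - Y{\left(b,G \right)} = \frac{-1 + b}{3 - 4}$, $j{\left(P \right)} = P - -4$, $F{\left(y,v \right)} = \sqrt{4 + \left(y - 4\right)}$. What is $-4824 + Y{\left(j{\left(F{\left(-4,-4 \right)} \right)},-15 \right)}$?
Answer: $-4813 + 2 i \approx -4813.0 + 2.0 i$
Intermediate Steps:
$F{\left(y,v \right)} = \sqrt{y}$ ($F{\left(y,v \right)} = \sqrt{4 + \left(-4 + y\right)} = \sqrt{y}$)
$j{\left(P \right)} = 4 + P$ ($j{\left(P \right)} = P + 4 = 4 + P$)
$Y{\left(b,G \right)} = 7 + b$ ($Y{\left(b,G \right)} = 8 - \frac{-1 + b}{3 - 4} = 8 - \frac{-1 + b}{-1} = 8 - \left(-1 + b\right) \left(-1\right) = 8 - \left(1 - b\right) = 8 + \left(-1 + b\right) = 7 + b$)
$-4824 + Y{\left(j{\left(F{\left(-4,-4 \right)} \right)},-15 \right)} = -4824 + \left(7 + \left(4 + \sqrt{-4}\right)\right) = -4824 + \left(7 + \left(4 + 2 i\right)\right) = -4824 + \left(11 + 2 i\right) = -4813 + 2 i$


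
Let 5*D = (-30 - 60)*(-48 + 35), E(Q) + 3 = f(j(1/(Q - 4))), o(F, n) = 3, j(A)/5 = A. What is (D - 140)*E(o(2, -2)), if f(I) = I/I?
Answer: -188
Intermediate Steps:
j(A) = 5*A
f(I) = 1
E(Q) = -2 (E(Q) = -3 + 1 = -2)
D = 234 (D = ((-30 - 60)*(-48 + 35))/5 = (-90*(-13))/5 = (⅕)*1170 = 234)
(D - 140)*E(o(2, -2)) = (234 - 140)*(-2) = 94*(-2) = -188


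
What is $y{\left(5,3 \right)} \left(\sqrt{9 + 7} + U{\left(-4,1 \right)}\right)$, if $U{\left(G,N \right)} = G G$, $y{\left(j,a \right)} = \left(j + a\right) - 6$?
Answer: $40$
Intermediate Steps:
$y{\left(j,a \right)} = -6 + a + j$ ($y{\left(j,a \right)} = \left(a + j\right) - 6 = -6 + a + j$)
$U{\left(G,N \right)} = G^{2}$
$y{\left(5,3 \right)} \left(\sqrt{9 + 7} + U{\left(-4,1 \right)}\right) = \left(-6 + 3 + 5\right) \left(\sqrt{9 + 7} + \left(-4\right)^{2}\right) = 2 \left(\sqrt{16} + 16\right) = 2 \left(4 + 16\right) = 2 \cdot 20 = 40$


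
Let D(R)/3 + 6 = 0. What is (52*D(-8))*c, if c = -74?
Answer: 69264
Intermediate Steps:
D(R) = -18 (D(R) = -18 + 3*0 = -18 + 0 = -18)
(52*D(-8))*c = (52*(-18))*(-74) = -936*(-74) = 69264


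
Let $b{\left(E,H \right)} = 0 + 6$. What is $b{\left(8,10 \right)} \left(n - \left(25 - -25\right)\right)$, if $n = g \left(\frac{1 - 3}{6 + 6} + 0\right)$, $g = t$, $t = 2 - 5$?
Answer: $-297$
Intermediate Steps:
$t = -3$
$g = -3$
$b{\left(E,H \right)} = 6$
$n = \frac{1}{2}$ ($n = - 3 \left(\frac{1 - 3}{6 + 6} + 0\right) = - 3 \left(- \frac{2}{12} + 0\right) = - 3 \left(\left(-2\right) \frac{1}{12} + 0\right) = - 3 \left(- \frac{1}{6} + 0\right) = \left(-3\right) \left(- \frac{1}{6}\right) = \frac{1}{2} \approx 0.5$)
$b{\left(8,10 \right)} \left(n - \left(25 - -25\right)\right) = 6 \left(\frac{1}{2} - \left(25 - -25\right)\right) = 6 \left(\frac{1}{2} - \left(25 + 25\right)\right) = 6 \left(\frac{1}{2} - 50\right) = 6 \left(- \frac{99}{2}\right) = -297$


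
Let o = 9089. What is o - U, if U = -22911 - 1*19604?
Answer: 51604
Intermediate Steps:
U = -42515 (U = -22911 - 19604 = -42515)
o - U = 9089 - 1*(-42515) = 9089 + 42515 = 51604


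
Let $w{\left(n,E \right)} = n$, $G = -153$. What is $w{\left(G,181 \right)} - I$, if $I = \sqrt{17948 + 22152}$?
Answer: $-153 - 10 \sqrt{401} \approx -353.25$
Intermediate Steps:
$I = 10 \sqrt{401}$ ($I = \sqrt{40100} = 10 \sqrt{401} \approx 200.25$)
$w{\left(G,181 \right)} - I = -153 - 10 \sqrt{401}$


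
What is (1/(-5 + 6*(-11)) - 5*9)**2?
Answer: 10214416/5041 ≈ 2026.3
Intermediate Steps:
(1/(-5 + 6*(-11)) - 5*9)**2 = (1/(-5 - 66) - 45)**2 = (1/(-71) - 45)**2 = (-1/71 - 45)**2 = (-3196/71)**2 = 10214416/5041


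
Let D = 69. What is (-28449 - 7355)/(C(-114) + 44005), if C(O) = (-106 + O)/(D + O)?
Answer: -322236/396089 ≈ -0.81354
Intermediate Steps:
C(O) = (-106 + O)/(69 + O)
(-28449 - 7355)/(C(-114) + 44005) = (-28449 - 7355)/((-106 - 114)/(69 - 114) + 44005) = -35804/(-220/(-45) + 44005) = -35804/(-1/45*(-220) + 44005) = -35804/(44/9 + 44005) = -35804/396089/9 = -35804*9/396089 = -322236/396089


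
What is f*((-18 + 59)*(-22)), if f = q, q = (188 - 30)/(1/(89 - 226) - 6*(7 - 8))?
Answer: -19524692/821 ≈ -23782.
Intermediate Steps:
q = 21646/821 (q = 158/(1/(-137) - 6*(-1)) = 158/(-1/137 + 6) = 158/(821/137) = 158*(137/821) = 21646/821 ≈ 26.365)
f = 21646/821 ≈ 26.365
f*((-18 + 59)*(-22)) = 21646*((-18 + 59)*(-22))/821 = 21646*(41*(-22))/821 = (21646/821)*(-902) = -19524692/821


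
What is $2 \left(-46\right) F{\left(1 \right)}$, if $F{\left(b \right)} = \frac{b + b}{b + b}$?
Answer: $-92$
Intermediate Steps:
$F{\left(b \right)} = 1$ ($F{\left(b \right)} = \frac{2 b}{2 b} = 2 b \frac{1}{2 b} = 1$)
$2 \left(-46\right) F{\left(1 \right)} = 2 \left(-46\right) 1 = \left(-92\right) 1 = -92$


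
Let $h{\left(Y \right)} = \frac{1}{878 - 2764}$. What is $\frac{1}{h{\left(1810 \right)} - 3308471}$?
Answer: $- \frac{1886}{6239776307} \approx -3.0225 \cdot 10^{-7}$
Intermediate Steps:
$h{\left(Y \right)} = - \frac{1}{1886}$ ($h{\left(Y \right)} = \frac{1}{-1886} = - \frac{1}{1886}$)
$\frac{1}{h{\left(1810 \right)} - 3308471} = \frac{1}{- \frac{1}{1886} - 3308471} = \frac{1}{- \frac{6239776307}{1886}} = - \frac{1886}{6239776307}$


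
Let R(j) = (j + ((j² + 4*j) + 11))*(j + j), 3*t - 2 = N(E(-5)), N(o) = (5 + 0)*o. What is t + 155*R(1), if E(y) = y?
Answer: 15787/3 ≈ 5262.3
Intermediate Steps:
N(o) = 5*o
t = -23/3 (t = ⅔ + (5*(-5))/3 = ⅔ + (⅓)*(-25) = ⅔ - 25/3 = -23/3 ≈ -7.6667)
R(j) = 2*j*(11 + j² + 5*j) (R(j) = (j + (11 + j² + 4*j))*(2*j) = (11 + j² + 5*j)*(2*j) = 2*j*(11 + j² + 5*j))
t + 155*R(1) = -23/3 + 155*(2*1*(11 + 1² + 5*1)) = -23/3 + 155*(2*1*(11 + 1 + 5)) = -23/3 + 155*(2*1*17) = -23/3 + 155*34 = -23/3 + 5270 = 15787/3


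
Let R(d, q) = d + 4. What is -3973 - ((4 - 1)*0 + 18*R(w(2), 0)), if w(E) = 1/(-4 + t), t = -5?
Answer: -4043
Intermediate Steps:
w(E) = -⅑ (w(E) = 1/(-4 - 5) = 1/(-9) = -⅑)
R(d, q) = 4 + d
-3973 - ((4 - 1)*0 + 18*R(w(2), 0)) = -3973 - ((4 - 1)*0 + 18*(4 - ⅑)) = -3973 - (3*0 + 18*(35/9)) = -3973 - (0 + 70) = -3973 - 1*70 = -3973 - 70 = -4043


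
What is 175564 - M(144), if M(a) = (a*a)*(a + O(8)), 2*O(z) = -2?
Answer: -2789684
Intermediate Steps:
O(z) = -1 (O(z) = (½)*(-2) = -1)
M(a) = a²*(-1 + a) (M(a) = (a*a)*(a - 1) = a²*(-1 + a))
175564 - M(144) = 175564 - 144²*(-1 + 144) = 175564 - 20736*143 = 175564 - 1*2965248 = 175564 - 2965248 = -2789684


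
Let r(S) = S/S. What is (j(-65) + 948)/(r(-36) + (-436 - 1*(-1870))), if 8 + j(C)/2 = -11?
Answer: 26/41 ≈ 0.63415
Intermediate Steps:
r(S) = 1
j(C) = -38 (j(C) = -16 + 2*(-11) = -16 - 22 = -38)
(j(-65) + 948)/(r(-36) + (-436 - 1*(-1870))) = (-38 + 948)/(1 + (-436 - 1*(-1870))) = 910/(1 + (-436 + 1870)) = 910/(1 + 1434) = 910/1435 = 910*(1/1435) = 26/41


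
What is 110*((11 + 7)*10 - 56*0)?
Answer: 19800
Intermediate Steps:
110*((11 + 7)*10 - 56*0) = 110*(18*10 + 0) = 110*(180 + 0) = 110*180 = 19800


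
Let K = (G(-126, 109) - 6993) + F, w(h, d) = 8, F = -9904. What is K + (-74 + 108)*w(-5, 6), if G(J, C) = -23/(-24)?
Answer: -398977/24 ≈ -16624.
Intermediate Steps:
G(J, C) = 23/24 (G(J, C) = -23*(-1/24) = 23/24)
K = -405505/24 (K = (23/24 - 6993) - 9904 = -167809/24 - 9904 = -405505/24 ≈ -16896.)
K + (-74 + 108)*w(-5, 6) = -405505/24 + (-74 + 108)*8 = -405505/24 + 34*8 = -405505/24 + 272 = -398977/24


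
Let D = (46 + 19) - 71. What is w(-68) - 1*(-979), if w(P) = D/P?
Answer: 33289/34 ≈ 979.09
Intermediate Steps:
D = -6 (D = 65 - 71 = -6)
w(P) = -6/P
w(-68) - 1*(-979) = -6/(-68) - 1*(-979) = -6*(-1/68) + 979 = 3/34 + 979 = 33289/34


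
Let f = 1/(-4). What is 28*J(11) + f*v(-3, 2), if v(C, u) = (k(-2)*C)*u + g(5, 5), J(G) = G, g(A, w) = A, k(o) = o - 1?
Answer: 1209/4 ≈ 302.25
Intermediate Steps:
k(o) = -1 + o
f = -¼ ≈ -0.25000
v(C, u) = 5 - 3*C*u (v(C, u) = ((-1 - 2)*C)*u + 5 = (-3*C)*u + 5 = -3*C*u + 5 = 5 - 3*C*u)
28*J(11) + f*v(-3, 2) = 28*11 - (5 - 3*(-3)*2)/4 = 308 - (5 + 18)/4 = 308 - ¼*23 = 308 - 23/4 = 1209/4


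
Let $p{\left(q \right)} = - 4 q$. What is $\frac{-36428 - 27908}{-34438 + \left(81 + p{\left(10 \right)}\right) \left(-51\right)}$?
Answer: $\frac{64336}{36529} \approx 1.7612$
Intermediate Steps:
$\frac{-36428 - 27908}{-34438 + \left(81 + p{\left(10 \right)}\right) \left(-51\right)} = \frac{-36428 - 27908}{-34438 + \left(81 - 40\right) \left(-51\right)} = - \frac{64336}{-34438 + \left(81 - 40\right) \left(-51\right)} = - \frac{64336}{-34438 + 41 \left(-51\right)} = - \frac{64336}{-34438 - 2091} = - \frac{64336}{-36529} = \left(-64336\right) \left(- \frac{1}{36529}\right) = \frac{64336}{36529}$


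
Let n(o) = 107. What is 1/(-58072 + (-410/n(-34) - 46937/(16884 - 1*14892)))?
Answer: -213144/12383537347 ≈ -1.7212e-5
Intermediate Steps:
1/(-58072 + (-410/n(-34) - 46937/(16884 - 1*14892))) = 1/(-58072 + (-410/107 - 46937/(16884 - 1*14892))) = 1/(-58072 + (-410*1/107 - 46937/(16884 - 14892))) = 1/(-58072 + (-410/107 - 46937/1992)) = 1/(-58072 - 5838979/213144) = 1/(-12383537347/213144) = -213144/12383537347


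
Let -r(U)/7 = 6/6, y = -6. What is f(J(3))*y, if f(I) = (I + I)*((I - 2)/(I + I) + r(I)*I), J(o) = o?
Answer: 750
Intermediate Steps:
r(U) = -7 (r(U) = -42/6 = -7*1 = -7)
f(I) = 2*I*(-7*I + (-2 + I)/(2*I)) (f(I) = (I + I)*((I - 2)/(I + I) - 7*I) = (2*I)*((-2 + I)/((2*I)) - 7*I) = (2*I)*((-2 + I)*(1/(2*I)) - 7*I) = (2*I)*((-2 + I)/(2*I) - 7*I) = (2*I)*(-7*I + (-2 + I)/(2*I)) = 2*I*(-7*I + (-2 + I)/(2*I)))
f(J(3))*y = (-2 + 3 - 14*3²)*(-6) = (-2 + 3 - 14*9)*(-6) = (-2 + 3 - 126)*(-6) = -125*(-6) = 750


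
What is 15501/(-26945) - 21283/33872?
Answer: -1098520307/912681040 ≈ -1.2036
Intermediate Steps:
15501/(-26945) - 21283/33872 = 15501*(-1/26945) - 21283*1/33872 = -15501/26945 - 21283/33872 = -1098520307/912681040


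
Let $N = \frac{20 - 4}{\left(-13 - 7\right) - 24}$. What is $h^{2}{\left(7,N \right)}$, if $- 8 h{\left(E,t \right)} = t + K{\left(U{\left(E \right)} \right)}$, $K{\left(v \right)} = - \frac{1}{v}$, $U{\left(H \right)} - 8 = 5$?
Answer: $\frac{3969}{1308736} \approx 0.0030327$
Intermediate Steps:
$U{\left(H \right)} = 13$ ($U{\left(H \right)} = 8 + 5 = 13$)
$N = - \frac{4}{11}$ ($N = \frac{16}{-20 - 24} = \frac{16}{-44} = 16 \left(- \frac{1}{44}\right) = - \frac{4}{11} \approx -0.36364$)
$h{\left(E,t \right)} = \frac{1}{104} - \frac{t}{8}$ ($h{\left(E,t \right)} = - \frac{t - \frac{1}{13}}{8} = - \frac{- \frac{1}{13} + t}{8} = \frac{1}{104} - \frac{t}{8}$)
$h^{2}{\left(7,N \right)} = \left(\frac{1}{104} - - \frac{1}{22}\right)^{2} = \left(\frac{1}{104} + \frac{1}{22}\right)^{2} = \left(\frac{63}{1144}\right)^{2} = \frac{3969}{1308736}$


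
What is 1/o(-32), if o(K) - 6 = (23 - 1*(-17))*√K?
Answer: 3/25618 - 40*I*√2/12809 ≈ 0.00011711 - 0.0044163*I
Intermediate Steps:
o(K) = 6 + 40*√K (o(K) = 6 + (23 - 1*(-17))*√K = 6 + (23 + 17)*√K = 6 + 40*√K)
1/o(-32) = 1/(6 + 40*√(-32)) = 1/(6 + 40*(4*I*√2)) = 1/(6 + 160*I*√2)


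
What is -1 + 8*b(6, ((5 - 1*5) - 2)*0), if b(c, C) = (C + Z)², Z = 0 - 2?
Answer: 31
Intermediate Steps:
Z = -2
b(c, C) = (-2 + C)² (b(c, C) = (C - 2)² = (-2 + C)²)
-1 + 8*b(6, ((5 - 1*5) - 2)*0) = -1 + 8*(-2 + ((5 - 1*5) - 2)*0)² = -1 + 8*(-2 + ((5 - 5) - 2)*0)² = -1 + 8*(-2 + (0 - 2)*0)² = -1 + 8*(-2 - 2*0)² = -1 + 8*(-2 + 0)² = -1 + 8*(-2)² = -1 + 8*4 = -1 + 32 = 31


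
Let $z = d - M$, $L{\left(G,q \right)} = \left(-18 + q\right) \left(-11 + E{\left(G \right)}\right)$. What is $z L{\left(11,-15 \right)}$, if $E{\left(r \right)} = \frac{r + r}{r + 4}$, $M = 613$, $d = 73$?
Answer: $-169884$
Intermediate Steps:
$E{\left(r \right)} = \frac{2 r}{4 + r}$
$L{\left(G,q \right)} = \left(-18 + q\right) \left(-11 + \frac{2 G}{4 + G}\right)$
$z = -540$ ($z = 73 - 613 = -540$)
$z L{\left(11,-15 \right)} = - 540 \frac{792 - -660 + 162 \cdot 11 - 99 \left(-15\right)}{4 + 11} = - 540 \frac{792 + 660 + 1782 + 1485}{15} = - 540 \cdot \frac{1}{15} \cdot 4719 = \left(-540\right) \frac{1573}{5} = -169884$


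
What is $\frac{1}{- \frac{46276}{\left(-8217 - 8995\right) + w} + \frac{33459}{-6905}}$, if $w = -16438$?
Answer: $- \frac{23235325}{80635957} \approx -0.28815$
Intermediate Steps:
$\frac{1}{- \frac{46276}{\left(-8217 - 8995\right) + w} + \frac{33459}{-6905}} = \frac{1}{- \frac{46276}{\left(-8217 - 8995\right) - 16438} + \frac{33459}{-6905}} = \frac{1}{- \frac{46276}{-17212 - 16438} + 33459 \left(- \frac{1}{6905}\right)} = \frac{1}{- \frac{46276}{-33650} - \frac{33459}{6905}} = \frac{1}{\left(-46276\right) \left(- \frac{1}{33650}\right) - \frac{33459}{6905}} = \frac{1}{\frac{23138}{16825} - \frac{33459}{6905}} = \frac{1}{- \frac{80635957}{23235325}} = - \frac{23235325}{80635957}$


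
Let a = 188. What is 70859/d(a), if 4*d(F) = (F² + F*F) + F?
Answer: 70859/17719 ≈ 3.9990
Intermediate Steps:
d(F) = F²/2 + F/4 (d(F) = ((F² + F*F) + F)/4 = ((F² + F²) + F)/4 = (2*F² + F)/4 = (F + 2*F²)/4 = F²/2 + F/4)
70859/d(a) = 70859/(((¼)*188*(1 + 2*188))) = 70859/(((¼)*188*(1 + 376))) = 70859/(((¼)*188*377)) = 70859/17719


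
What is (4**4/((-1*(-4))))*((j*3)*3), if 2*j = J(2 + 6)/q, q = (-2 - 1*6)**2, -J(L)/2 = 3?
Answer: -27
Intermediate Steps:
J(L) = -6 (J(L) = -2*3 = -6)
q = 64 (q = (-2 - 6)**2 = (-8)**2 = 64)
j = -3/64 (j = (-6/64)/2 = (-6*1/64)/2 = (1/2)*(-3/32) = -3/64 ≈ -0.046875)
(4**4/((-1*(-4))))*((j*3)*3) = (4**4/((-1*(-4))))*(-3/64*3*3) = (256/4)*(-9/64*3) = (256*(1/4))*(-27/64) = 64*(-27/64) = -27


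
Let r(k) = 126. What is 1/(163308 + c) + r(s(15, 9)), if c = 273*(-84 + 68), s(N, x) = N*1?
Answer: 20026441/158940 ≈ 126.00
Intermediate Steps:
s(N, x) = N
c = -4368 (c = 273*(-16) = -4368)
1/(163308 + c) + r(s(15, 9)) = 1/(163308 - 4368) + 126 = 1/158940 + 126 = 20026441/158940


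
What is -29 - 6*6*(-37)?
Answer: 1303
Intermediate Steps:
-29 - 6*6*(-37) = -29 - 36*(-37) = -29 + 1332 = 1303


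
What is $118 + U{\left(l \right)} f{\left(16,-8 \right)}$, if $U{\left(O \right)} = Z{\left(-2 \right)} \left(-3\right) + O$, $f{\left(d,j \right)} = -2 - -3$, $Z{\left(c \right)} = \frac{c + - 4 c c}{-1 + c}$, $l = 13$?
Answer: $113$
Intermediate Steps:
$Z{\left(c \right)} = \frac{c - 4 c^{2}}{-1 + c}$
$f{\left(d,j \right)} = 1$ ($f{\left(d,j \right)} = -2 + 3 = 1$)
$U{\left(O \right)} = -18 + O$ ($U{\left(O \right)} = - \frac{2 \left(1 - -8\right)}{-1 - 2} \left(-3\right) + O = - \frac{2 \left(1 + 8\right)}{-3} \left(-3\right) + O = \left(-2\right) \left(- \frac{1}{3}\right) 9 \left(-3\right) + O = 6 \left(-3\right) + O = -18 + O$)
$118 + U{\left(l \right)} f{\left(16,-8 \right)} = 118 + \left(-18 + 13\right) 1 = 118 - 5 = 113$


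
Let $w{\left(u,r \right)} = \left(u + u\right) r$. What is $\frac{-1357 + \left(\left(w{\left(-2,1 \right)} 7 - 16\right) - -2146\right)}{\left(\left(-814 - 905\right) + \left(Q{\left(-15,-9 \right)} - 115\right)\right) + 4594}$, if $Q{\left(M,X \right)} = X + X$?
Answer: $\frac{745}{2742} \approx 0.2717$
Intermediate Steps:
$w{\left(u,r \right)} = 2 r u$ ($w{\left(u,r \right)} = 2 u r = 2 r u$)
$Q{\left(M,X \right)} = 2 X$
$\frac{-1357 + \left(\left(w{\left(-2,1 \right)} 7 - 16\right) - -2146\right)}{\left(\left(-814 - 905\right) + \left(Q{\left(-15,-9 \right)} - 115\right)\right) + 4594} = \frac{-1357 + \left(\left(2 \cdot 1 \left(-2\right) 7 - 16\right) - -2146\right)}{\left(\left(-814 - 905\right) + \left(2 \left(-9\right) - 115\right)\right) + 4594} = \frac{-1357 + \left(\left(\left(-4\right) 7 - 16\right) + 2146\right)}{\left(-1719 - 133\right) + 4594} = \frac{-1357 + \left(\left(-28 - 16\right) + 2146\right)}{\left(-1719 - 133\right) + 4594} = \frac{-1357 + \left(-44 + 2146\right)}{-1852 + 4594} = \frac{-1357 + 2102}{2742} = 745 \cdot \frac{1}{2742} = \frac{745}{2742}$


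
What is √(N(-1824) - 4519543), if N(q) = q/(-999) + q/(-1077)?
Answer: I*√7176770182023655/39849 ≈ 2125.9*I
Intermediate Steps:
N(q) = -692*q/358641 (N(q) = q*(-1/999) + q*(-1/1077) = -q/999 - q/1077 = -692*q/358641)
√(N(-1824) - 4519543) = √(-692/358641*(-1824) - 4519543) = √(420736/119547 - 4519543) = √(-540297386285/119547) = I*√7176770182023655/39849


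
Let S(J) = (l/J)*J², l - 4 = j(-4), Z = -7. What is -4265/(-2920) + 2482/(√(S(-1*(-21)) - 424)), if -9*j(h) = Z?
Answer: 853/584 - 2482*I*√2913/971 ≈ 1.4606 - 137.96*I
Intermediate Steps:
j(h) = 7/9 (j(h) = -⅑*(-7) = 7/9)
l = 43/9 (l = 4 + 7/9 = 43/9 ≈ 4.7778)
S(J) = 43*J/9 (S(J) = (43/(9*J))*J² = 43*J/9)
-4265/(-2920) + 2482/(√(S(-1*(-21)) - 424)) = -4265/(-2920) + 2482/(√(43*(-1*(-21))/9 - 424)) = -4265*(-1/2920) + 2482/(√((43/9)*21 - 424)) = 853/584 + 2482/(√(301/3 - 424)) = 853/584 + 2482/(√(-971/3)) = 853/584 + 2482/((I*√2913/3)) = 853/584 + 2482*(-I*√2913/971) = 853/584 - 2482*I*√2913/971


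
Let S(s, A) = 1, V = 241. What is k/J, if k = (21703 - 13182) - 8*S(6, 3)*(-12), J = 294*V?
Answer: 1231/10122 ≈ 0.12162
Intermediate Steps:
J = 70854 (J = 294*241 = 70854)
k = 8617 (k = (21703 - 13182) - 8*1*(-12) = 8521 - 8*(-12) = 8521 + 96 = 8617)
k/J = 8617/70854 = 8617*(1/70854) = 1231/10122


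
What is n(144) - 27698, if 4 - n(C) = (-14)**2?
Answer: -27890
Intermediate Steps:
n(C) = -192 (n(C) = 4 - 1*(-14)**2 = 4 - 1*196 = 4 - 196 = -192)
n(144) - 27698 = -192 - 27698 = -27890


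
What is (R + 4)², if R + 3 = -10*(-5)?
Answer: 2601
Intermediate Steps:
R = 47 (R = -3 - 10*(-5) = -3 + 50 = 47)
(R + 4)² = (47 + 4)² = 51² = 2601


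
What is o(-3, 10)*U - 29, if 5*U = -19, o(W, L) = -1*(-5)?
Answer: -48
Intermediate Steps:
o(W, L) = 5
U = -19/5 (U = (⅕)*(-19) = -19/5 ≈ -3.8000)
o(-3, 10)*U - 29 = 5*(-19/5) - 29 = -19 - 29 = -48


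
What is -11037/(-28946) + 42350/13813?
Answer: 1378317181/399831098 ≈ 3.4473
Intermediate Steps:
-11037/(-28946) + 42350/13813 = -11037*(-1/28946) + 42350*(1/13813) = 11037/28946 + 42350/13813 = 1378317181/399831098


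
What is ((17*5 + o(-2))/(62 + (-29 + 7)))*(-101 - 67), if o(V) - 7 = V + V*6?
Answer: -1638/5 ≈ -327.60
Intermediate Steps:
o(V) = 7 + 7*V (o(V) = 7 + (V + V*6) = 7 + (V + 6*V) = 7 + 7*V)
((17*5 + o(-2))/(62 + (-29 + 7)))*(-101 - 67) = ((17*5 + (7 + 7*(-2)))/(62 + (-29 + 7)))*(-101 - 67) = ((85 + (7 - 14))/(62 - 22))*(-168) = ((85 - 7)/40)*(-168) = (78*(1/40))*(-168) = (39/20)*(-168) = -1638/5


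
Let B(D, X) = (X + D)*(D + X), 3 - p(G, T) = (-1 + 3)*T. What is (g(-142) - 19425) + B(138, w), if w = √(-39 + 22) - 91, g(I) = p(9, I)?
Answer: -16946 + 94*I*√17 ≈ -16946.0 + 387.57*I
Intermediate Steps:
p(G, T) = 3 - 2*T (p(G, T) = 3 - (-1 + 3)*T = 3 - 2*T)
g(I) = 3 - 2*I
w = -91 + I*√17 (w = √(-17) - 91 = I*√17 - 91 = -91 + I*√17 ≈ -91.0 + 4.1231*I)
B(D, X) = (D + X)² (B(D, X) = (D + X)*(D + X) = (D + X)²)
(g(-142) - 19425) + B(138, w) = ((3 - 2*(-142)) - 19425) + (138 + (-91 + I*√17))² = ((3 + 284) - 19425) + (47 + I*√17)² = (287 - 19425) + (47 + I*√17)² = -19138 + (47 + I*√17)²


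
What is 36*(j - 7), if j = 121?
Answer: 4104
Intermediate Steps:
36*(j - 7) = 36*(121 - 7) = 36*114 = 4104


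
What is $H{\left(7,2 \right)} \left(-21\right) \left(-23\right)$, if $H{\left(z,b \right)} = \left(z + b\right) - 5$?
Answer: $1932$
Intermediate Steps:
$H{\left(z,b \right)} = -5 + b + z$ ($H{\left(z,b \right)} = \left(b + z\right) - 5 = -5 + b + z$)
$H{\left(7,2 \right)} \left(-21\right) \left(-23\right) = \left(-5 + 2 + 7\right) \left(-21\right) \left(-23\right) = 4 \left(-21\right) \left(-23\right) = \left(-84\right) \left(-23\right) = 1932$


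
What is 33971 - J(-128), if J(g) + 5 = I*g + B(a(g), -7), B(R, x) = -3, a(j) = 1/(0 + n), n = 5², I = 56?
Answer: 41147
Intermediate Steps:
n = 25
a(j) = 1/25 (a(j) = 1/(0 + 25) = 1/25)
J(g) = -8 + 56*g (J(g) = -5 + (56*g - 3) = -5 + (-3 + 56*g) = -8 + 56*g)
33971 - J(-128) = 33971 - (-8 + 56*(-128)) = 33971 - (-8 - 7168) = 33971 - 1*(-7176) = 33971 + 7176 = 41147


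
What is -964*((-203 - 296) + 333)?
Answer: 160024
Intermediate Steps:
-964*((-203 - 296) + 333) = -964*(-499 + 333) = -964*(-166) = 160024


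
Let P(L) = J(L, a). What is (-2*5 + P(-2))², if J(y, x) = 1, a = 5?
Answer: 81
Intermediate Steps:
P(L) = 1
(-2*5 + P(-2))² = (-2*5 + 1)² = (-10 + 1)² = (-9)² = 81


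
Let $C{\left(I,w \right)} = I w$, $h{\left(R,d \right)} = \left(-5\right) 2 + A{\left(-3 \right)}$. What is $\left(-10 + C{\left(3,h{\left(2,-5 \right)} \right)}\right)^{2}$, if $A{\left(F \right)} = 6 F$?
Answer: $8836$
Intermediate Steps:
$h{\left(R,d \right)} = -28$ ($h{\left(R,d \right)} = \left(-5\right) 2 + 6 \left(-3\right) = -10 - 18 = -28$)
$\left(-10 + C{\left(3,h{\left(2,-5 \right)} \right)}\right)^{2} = \left(-10 + 3 \left(-28\right)\right)^{2} = \left(-10 - 84\right)^{2} = \left(-94\right)^{2} = 8836$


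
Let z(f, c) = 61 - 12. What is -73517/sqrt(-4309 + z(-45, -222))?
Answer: 73517*I*sqrt(1065)/2130 ≈ 1126.4*I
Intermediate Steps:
z(f, c) = 49
-73517/sqrt(-4309 + z(-45, -222)) = -73517/sqrt(-4309 + 49) = -73517*(-I*sqrt(1065)/2130) = -(-73517)*I*sqrt(1065)/2130 = 73517*I*sqrt(1065)/2130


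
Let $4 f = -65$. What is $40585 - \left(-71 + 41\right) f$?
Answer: $\frac{80195}{2} \approx 40098.0$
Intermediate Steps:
$f = - \frac{65}{4}$ ($f = \frac{1}{4} \left(-65\right) = - \frac{65}{4} \approx -16.25$)
$40585 - \left(-71 + 41\right) f = 40585 - \left(-71 + 41\right) \left(- \frac{65}{4}\right) = 40585 - \left(-30\right) \left(- \frac{65}{4}\right) = 40585 - \frac{975}{2} = \frac{80195}{2}$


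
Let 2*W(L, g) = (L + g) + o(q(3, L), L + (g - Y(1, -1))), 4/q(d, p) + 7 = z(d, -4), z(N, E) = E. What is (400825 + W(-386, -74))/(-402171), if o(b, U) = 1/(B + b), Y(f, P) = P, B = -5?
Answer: -15756733/15818726 ≈ -0.99608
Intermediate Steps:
q(d, p) = -4/11 (q(d, p) = 4/(-7 - 4) = 4/(-11) = 4*(-1/11) = -4/11)
o(b, U) = 1/(-5 + b)
W(L, g) = -11/118 + L/2 + g/2 (W(L, g) = ((L + g) + 1/(-5 - 4/11))/2 = ((L + g) + 1/(-59/11))/2 = ((L + g) - 11/59)/2 = (-11/59 + L + g)/2 = -11/118 + L/2 + g/2)
(400825 + W(-386, -74))/(-402171) = (400825 + (-11/118 + (1/2)*(-386) + (1/2)*(-74)))/(-402171) = (400825 + (-11/118 - 193 - 37))*(-1/402171) = (400825 - 27151/118)*(-1/402171) = (47270199/118)*(-1/402171) = -15756733/15818726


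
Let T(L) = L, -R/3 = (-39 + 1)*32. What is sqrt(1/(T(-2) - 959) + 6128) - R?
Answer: -3648 + sqrt(5889007)/31 ≈ -3569.7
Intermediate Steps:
R = 3648 (R = -3*(-39 + 1)*32 = -(-114)*32 = -3*(-1216) = 3648)
sqrt(1/(T(-2) - 959) + 6128) - R = sqrt(1/(-2 - 959) + 6128) - 1*3648 = sqrt(1/(-961) + 6128) - 3648 = sqrt(-1/961 + 6128) - 3648 = sqrt(5889007/961) - 3648 = sqrt(5889007)/31 - 3648 = -3648 + sqrt(5889007)/31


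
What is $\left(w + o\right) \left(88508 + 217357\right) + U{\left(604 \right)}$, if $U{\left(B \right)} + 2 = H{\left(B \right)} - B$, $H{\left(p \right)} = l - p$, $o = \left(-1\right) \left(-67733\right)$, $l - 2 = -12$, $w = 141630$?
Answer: $64036812775$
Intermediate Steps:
$l = -10$ ($l = 2 - 12 = -10$)
$o = 67733$
$H{\left(p \right)} = -10 - p$
$U{\left(B \right)} = -12 - 2 B$ ($U{\left(B \right)} = -2 - \left(10 + 2 B\right) = -12 - 2 B$)
$\left(w + o\right) \left(88508 + 217357\right) + U{\left(604 \right)} = \left(141630 + 67733\right) \left(88508 + 217357\right) - 1220 = 209363 \cdot 305865 - 1220 = 64036813995 - 1220 = 64036812775$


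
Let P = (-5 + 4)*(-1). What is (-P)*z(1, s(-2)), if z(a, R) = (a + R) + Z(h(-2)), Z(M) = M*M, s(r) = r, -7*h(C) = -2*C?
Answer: 33/49 ≈ 0.67347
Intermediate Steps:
h(C) = 2*C/7 (h(C) = -(-2)*C/7 = 2*C/7)
Z(M) = M²
P = 1 (P = -1*(-1) = 1)
z(a, R) = 16/49 + R + a (z(a, R) = (a + R) + ((2/7)*(-2))² = (R + a) + (-4/7)² = (R + a) + 16/49 = 16/49 + R + a)
(-P)*z(1, s(-2)) = (-1*1)*(16/49 - 2 + 1) = -1*(-33/49) = 33/49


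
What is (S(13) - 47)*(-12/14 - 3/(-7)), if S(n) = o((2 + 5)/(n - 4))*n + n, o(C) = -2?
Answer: 180/7 ≈ 25.714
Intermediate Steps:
S(n) = -n (S(n) = -2*n + n = -n)
(S(13) - 47)*(-12/14 - 3/(-7)) = (-1*13 - 47)*(-12/14 - 3/(-7)) = (-13 - 47)*(-12*1/14 - 3*(-⅐)) = -60*(-6/7 + 3/7) = -60*(-3/7) = 180/7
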